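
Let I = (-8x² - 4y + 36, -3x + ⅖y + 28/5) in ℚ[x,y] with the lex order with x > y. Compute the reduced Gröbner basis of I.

f_1 = -8x² - 4y + 36, LT = x².
f_2 = -3x + ⅖y + 28/5, LT = x.

S(f_1,f_2): lcm = x². S = 2/15xy + 28/15x + ½y - 9/2.
  leading term xy: subtract (-2/45y)·f_2 from 2/15xy + 28/15x + ½y - 9/2 → 28/15x + 4/225y² + 337/450y - 9/2
  leading term x: subtract (-28/45)·f_2 from 28/15x + 4/225y² + 337/450y - 9/2 → 4/225y² + 449/450y - 457/450
  leading term y²: no divisor's leading term divides it; move 4/225y² to the remainder.
  leading term y: no divisor's leading term divides it; move 449/450y to the remainder.
  leading term 1: no divisor's leading term divides it; move -457/450 to the remainder.
  remainder 4/225y² + 449/450y - 457/450 ≠ 0; add g_3 = 4/225y² + 449/450y - 457/450 to the basis.

The other S-polynomials (S(f_1,g_3), S(f_2,g_3)) all reduce to 0 modulo the current basis, so we have a Gröbner basis.
Inter-reduce: drop elements whose leading term is divisible by another's, tail-reduce, and make monic.

G = {x - 2/15y - 28/15, y² + 449/8y - 457/8}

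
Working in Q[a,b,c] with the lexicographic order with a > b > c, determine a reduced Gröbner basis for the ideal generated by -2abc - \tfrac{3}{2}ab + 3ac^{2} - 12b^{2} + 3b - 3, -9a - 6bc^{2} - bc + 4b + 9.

G = {a + \tfrac{2}{3}bc^{2} + \tfrac{1}{9}bc - \tfrac{4}{9}b - 1, b^{2}c^{3} + \tfrac{11}{12}b^{2}c^{2} - \tfrac{13}{24}b^{2}c - \tfrac{19}{2}b^{2} - \tfrac{3}{2}bc^{4} - \tfrac{1}{4}bc^{3} + bc^{2} - \tfrac{3}{2}bc + \tfrac{9}{8}b + \tfrac{9}{4}c^{2} - \tfrac{9}{4}}

f_1 = -2abc - \tfrac{3}{2}ab + 3ac^{2} - 12b^{2} + 3b - 3, LT = abc.
f_2 = -9a - 6bc^{2} - bc + 4b + 9, LT = a.

S(f_1,f_2): lcm = abc. S = \tfrac{3}{4}ab - \tfrac{3}{2}ac^{2} - \tfrac{2}{3}b^{2}c^{3} - \tfrac{1}{9}b^{2}c^{2} + \tfrac{4}{9}b^{2}c + 6b^{2} + bc - \tfrac{3}{2}b + \tfrac{3}{2}.
  reduce S modulo (f_1, f_2):
  remainder -\tfrac{2}{3}b^{2}c^{3} - \tfrac{11}{18}b^{2}c^{2} + \tfrac{13}{36}b^{2}c + \tfrac{19}{3}b^{2} + bc^{4} + \tfrac{1}{6}bc^{3} - \tfrac{2}{3}bc^{2} + bc - \tfrac{3}{4}b - \tfrac{3}{2}c^{2} + \tfrac{3}{2} ≠ 0; add g_3 = -\tfrac{2}{3}b^{2}c^{3} - \tfrac{11}{18}b^{2}c^{2} + \tfrac{13}{36}b^{2}c + \tfrac{19}{3}b^{2} + bc^{4} + \tfrac{1}{6}bc^{3} - \tfrac{2}{3}bc^{2} + bc - \tfrac{3}{4}b - \tfrac{3}{2}c^{2} + \tfrac{3}{2} to the basis.

The other S-polynomials (S(f_1,g_3), S(f_2,g_3)) all reduce to 0 modulo the current basis, so we have a Gröbner basis.
Inter-reduce: drop elements whose leading term is divisible by another's, tail-reduce, and make monic.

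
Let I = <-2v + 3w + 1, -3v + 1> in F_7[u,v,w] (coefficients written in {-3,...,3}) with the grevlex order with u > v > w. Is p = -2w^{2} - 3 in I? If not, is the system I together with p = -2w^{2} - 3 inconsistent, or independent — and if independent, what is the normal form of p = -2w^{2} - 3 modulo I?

First compute the reduced Gröbner basis of I by Buchberger's algorithm.
f_1 = -2v + 3w + 1, LT = v.
f_2 = -3v + 1, LT = v.

S(f_1,f_2): lcm = v. S = 2w + 1.
  leading term w: no divisor's leading term divides it; move 2w to the remainder.
  leading term 1: no divisor's leading term divides it; move 1 to the remainder.
  remainder 2w + 1 ≠ 0; add h_3 = 2w + 1 to the basis.

S(f_1,h_3): leading monomials are coprime, so the S-polynomial reduces to 0 (Buchberger's first criterion).
S(f_2,h_3): leading monomials are coprime, so the S-polynomial reduces to 0 (Buchberger's first criterion).
Every S-polynomial of the final basis reduces to 0, so we have a Gröbner basis.
Inter-reduce: drop elements whose leading term is divisible by another's, tail-reduce, and make monic.
Reduced Gröbner basis: {v + 2, w - 3}.
Label its elements g_1 = v + 2, g_2 = w - 3.

Reduce p = -2w^{2} - 3 modulo G:
  leading term w^{2}: subtract (-2w)·g_2 from -2w^{2} - 3 → w - 3
  leading term w: subtract (1)·g_2 from w - 3 → 0
  normal form = 0.
Since the normal form is 0, p ∈ I.

Ideal membership is decidable via reduction modulo a Gröbner basis.

-2w^{2} - 3 lies in I (it reduces to 0).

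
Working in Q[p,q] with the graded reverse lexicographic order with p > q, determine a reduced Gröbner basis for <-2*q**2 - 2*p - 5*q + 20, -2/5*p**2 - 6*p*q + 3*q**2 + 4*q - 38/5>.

f_1 = -2*q**2 - 2*p - 5*q + 20, LT = q**2.
f_2 = -2/5*p**2 - 6*p*q + 3*q**2 + 4*q - 38/5, LT = p**2.

The S-polynomials (S(f_1,f_2)) all reduce to 0 modulo the current basis, so we have a Gröbner basis.

G = {p**2 + 15*p*q + 15/2*p + 35/4*q - 56, q**2 + p + 5/2*q - 10}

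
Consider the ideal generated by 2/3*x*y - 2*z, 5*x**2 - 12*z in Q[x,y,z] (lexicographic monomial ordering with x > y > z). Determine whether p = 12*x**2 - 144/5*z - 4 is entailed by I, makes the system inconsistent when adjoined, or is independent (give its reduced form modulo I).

Adjoining 12*x**2 - 144/5*z - 4 makes the ideal the whole ring: the system is inconsistent.

First compute the reduced Gröbner basis of I by Buchberger's algorithm.
f_1 = 2/3*x*y - 2*z, LT = x*y.
f_2 = 5*x**2 - 12*z, LT = x**2.

S(f_1,f_2): lcm = x**2*y. S = -3*x*z + 12/5*y*z.
  leading term x*z: no divisor's leading term divides it; move -3*x*z to the remainder.
  leading term y*z: no divisor's leading term divides it; move 12/5*y*z to the remainder.
  remainder -3*x*z + 12/5*y*z ≠ 0; add h_3 = -3*x*z + 12/5*y*z to the basis.

S(f_1,h_3): lcm = x*y*z. S = 4/5*y**2*z - 3*z**2.
  leading term y**2*z: no divisor's leading term divides it; move 4/5*y**2*z to the remainder.
  leading term z**2: no divisor's leading term divides it; move -3*z**2 to the remainder.
  remainder 4/5*y**2*z - 3*z**2 ≠ 0; add h_4 = 4/5*y**2*z - 3*z**2 to the basis.

The other S-polynomials (S(f_2,h_3), S(f_1,h_4), S(f_2,h_4), S(h_3,h_4)) all reduce to 0 modulo the current basis, so we have a Gröbner basis.
Inter-reduce: drop elements whose leading term is divisible by another's, tail-reduce, and make monic.
Reduced Gröbner basis: {x**2 - 12/5*z, x*y - 3*z, x*z - 4/5*y*z, y**2*z - 15/4*z**2}.
Label its elements g_1 = x**2 - 12/5*z, g_2 = x*y - 3*z, g_3 = x*z - 4/5*y*z, g_4 = y**2*z - 15/4*z**2.

Reduce p = 12*x**2 - 144/5*z - 4 modulo G:
  leading term x**2: subtract (12)·g_1 from 12*x**2 - 144/5*z - 4 → -4
  leading term 1: no divisor's leading term divides it; move -4 to the remainder.
  normal form = -4.
The normal form is nonzero, so p ∉ I. Since p minus its normal form lies in I, I + (p) = I + (r) where r = -4; decide whether this ideal is the whole ring.
Here r = -4 is a nonzero constant, hence a unit: 1 ∈ I + (p), the Gröbner basis of I + (p) is {1}, and the enlarged system has no common solution — adjoining p is inconsistent.

Ideal membership is decidable via reduction modulo a Gröbner basis.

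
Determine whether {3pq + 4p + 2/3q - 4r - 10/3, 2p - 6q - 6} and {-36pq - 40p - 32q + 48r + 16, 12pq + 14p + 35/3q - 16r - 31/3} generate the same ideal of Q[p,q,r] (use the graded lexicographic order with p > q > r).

No, the ideals differ.

Two ideals are equal iff their reduced Gröbner bases coincide (the reduced basis is unique for a fixed ordering).
Buchberger on the first generating set:
f_1 = 3pq + 4p + 2/3q - 4r - 10/3, LT = pq.
f_2 = 2p - 6q - 6, LT = p.

S(f_1,f_2): lcm = pq. S = 3q^2 + 4/3p + 29/9q - 4/3r - 10/9.
  reduce S modulo (f_1, f_2):
  remainder 3q^2 + 65/9q - 4/3r + 26/9 ≠ 0; add g_3 = 3q^2 + 65/9q - 4/3r + 26/9 to the basis.

The other S-polynomials (S(f_1,g_3), S(f_2,g_3)) all reduce to 0 modulo the current basis, so we have a Gröbner basis.
Inter-reduce: drop elements whose leading term is divisible by another's, tail-reduce, and make monic.
Reduced Gröbner basis: {q^2 + 65/27q - 4/9r + 26/27, p - 3q - 3}.

Buchberger on the second generating set:
h_1 = -36pq - 40p - 32q + 48r + 16, LT = pq.
h_2 = 12pq + 14p + 35/3q - 16r - 31/3, LT = pq.

S(h_1,h_2): lcm = pq. S = -1/18p - 1/12q + 5/12.
  reduce S modulo (h_1, h_2):
  remainder -1/18p - 1/12q + 5/12 ≠ 0; add k_3 = -1/18p - 1/12q + 5/12 to the basis.

S(h_1,k_3): lcm = pq. S = -3/2q^2 + 10/9p + 151/18q - 4/3r - 4/9.
  reduce S modulo (h_1, h_2, k_3):
  remainder -3/2q^2 + 121/18q - 4/3r + 71/9 ≠ 0; add k_4 = -3/2q^2 + 121/18q - 4/3r + 71/9 to the basis.

The other S-polynomials (S(h_2,k_3), S(h_1,k_4), S(h_2,k_4), S(k_3,k_4)) all reduce to 0 modulo the current basis, so we have a Gröbner basis.
Inter-reduce: drop elements whose leading term is divisible by another's, tail-reduce, and make monic.
Reduced Gröbner basis: {q^2 - 121/27q + 8/9r - 142/27, p + 3/2q - 15/2}.

Since the reduced bases disagree, the two ideals are not the same.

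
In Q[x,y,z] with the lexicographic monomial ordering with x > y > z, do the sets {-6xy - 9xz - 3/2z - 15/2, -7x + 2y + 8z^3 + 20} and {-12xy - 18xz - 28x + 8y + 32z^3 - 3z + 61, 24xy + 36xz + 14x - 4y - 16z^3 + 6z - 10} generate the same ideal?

For a fixed monomial order, each ideal has a unique reduced Gröbner basis; comparing bases decides equality.
Buchberger on the first generating set:
f_1 = -6xy - 9xz - 3/2z - 15/2, LT = xy.
f_2 = -7x + 2y + 8z^3 + 20, LT = x.

S(f_1,f_2): lcm = xy. S = 3/2xz + 2/7y^2 + 8/7yz^3 + 20/7y + 1/4z + 5/4.
  leading term xz: subtract (-3/14z)·f_2 from 3/2xz + 2/7y^2 + 8/7yz^3 + 20/7y + 1/4z + 5/4 → 2/7y^2 + 8/7yz^3 + 3/7yz + 20/7y + 12/7z^4 + 127/28z + 5/4
  leading term y^2: no divisor's leading term divides it; move 2/7y^2 to the remainder.
  leading term yz^3: no divisor's leading term divides it; move 8/7yz^3 to the remainder.
  leading term yz: no divisor's leading term divides it; move 3/7yz to the remainder.
  leading term y: no divisor's leading term divides it; move 20/7y to the remainder.
  leading term z^4: no divisor's leading term divides it; move 12/7z^4 to the remainder.
  leading term z: no divisor's leading term divides it; move 127/28z to the remainder.
  leading term 1: no divisor's leading term divides it; move 5/4 to the remainder.
  remainder 2/7y^2 + 8/7yz^3 + 3/7yz + 20/7y + 12/7z^4 + 127/28z + 5/4 ≠ 0; add g_3 = 2/7y^2 + 8/7yz^3 + 3/7yz + 20/7y + 12/7z^4 + 127/28z + 5/4 to the basis.

The other S-polynomials (S(f_1,g_3), S(f_2,g_3)) all reduce to 0 modulo the current basis, so we have a Gröbner basis.
Inter-reduce: drop elements whose leading term is divisible by another's, tail-reduce, and make monic.
Reduced Gröbner basis: {x - 2/7y - 8/7z^3 - 20/7, y^2 + 4yz^3 + 3/2yz + 10y + 6z^4 + 127/8z + 35/8}.

Buchberger on the second generating set:
h_1 = -12xy - 18xz - 28x + 8y + 32z^3 - 3z + 61, LT = xy.
h_2 = 24xy + 36xz + 14x - 4y - 16z^3 + 6z - 10, LT = xy.

S(h_1,h_2): lcm = xy. S = 7/4x - 1/2y - 2z^3 - 14/3.
  leading term x: no divisor's leading term divides it; move 7/4x to the remainder.
  leading term y: no divisor's leading term divides it; move -1/2y to the remainder.
  leading term z^3: no divisor's leading term divides it; move -2z^3 to the remainder.
  leading term 1: no divisor's leading term divides it; move -14/3 to the remainder.
  remainder 7/4x - 1/2y - 2z^3 - 14/3 ≠ 0; add k_3 = 7/4x - 1/2y - 2z^3 - 14/3 to the basis.

S(h_1,k_3): lcm = xy. S = 3/2xz + 7/3x + 2/7y^2 + 8/7yz^3 + 2y - 8/3z^3 + 1/4z - 61/12.
  leading term xz: subtract (6/7z)·k_3 from 3/2xz + 7/3x + 2/7y^2 + 8/7yz^3 + 2y - 8/3z^3 + 1/4z - 61/12 → 7/3x + 2/7y^2 + 8/7yz^3 + 3/7yz + 2y + 12/7z^4 - 8/3z^3 + 17/4z - 61/12
  leading term x: subtract (4/3)·k_3 from 7/3x + 2/7y^2 + 8/7yz^3 + 3/7yz + 2y + 12/7z^4 - 8/3z^3 + 17/4z - 61/12 → 2/7y^2 + 8/7yz^3 + 3/7yz + 8/3y + 12/7z^4 + 17/4z + 41/36
  leading term y^2: no divisor's leading term divides it; move 2/7y^2 to the remainder.
  leading term yz^3: no divisor's leading term divides it; move 8/7yz^3 to the remainder.
  leading term yz: no divisor's leading term divides it; move 3/7yz to the remainder.
  leading term y: no divisor's leading term divides it; move 8/3y to the remainder.
  leading term z^4: no divisor's leading term divides it; move 12/7z^4 to the remainder.
  leading term z: no divisor's leading term divides it; move 17/4z to the remainder.
  leading term 1: no divisor's leading term divides it; move 41/36 to the remainder.
  remainder 2/7y^2 + 8/7yz^3 + 3/7yz + 8/3y + 12/7z^4 + 17/4z + 41/36 ≠ 0; add k_4 = 2/7y^2 + 8/7yz^3 + 3/7yz + 8/3y + 12/7z^4 + 17/4z + 41/36 to the basis.

The other S-polynomials (S(h_2,k_3), S(h_1,k_4), S(h_2,k_4), S(k_3,k_4)) all reduce to 0 modulo the current basis, so we have a Gröbner basis.
Inter-reduce: drop elements whose leading term is divisible by another's, tail-reduce, and make monic.
Reduced Gröbner basis: {x - 2/7y - 8/7z^3 - 8/3, y^2 + 4yz^3 + 3/2yz + 28/3y + 6z^4 + 119/8z + 287/72}.

Since the reduced bases disagree, the two ideals are not the same.

No, the ideals differ.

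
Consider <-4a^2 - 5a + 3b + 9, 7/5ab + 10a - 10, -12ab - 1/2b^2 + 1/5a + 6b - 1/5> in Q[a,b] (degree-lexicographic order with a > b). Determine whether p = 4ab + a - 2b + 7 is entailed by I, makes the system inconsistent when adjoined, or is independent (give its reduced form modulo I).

First compute the reduced Gröbner basis of I by Buchberger's algorithm.
f_1 = -4a^2 - 5a + 3b + 9, LT = a^2.
f_2 = 7/5ab + 10a - 10, LT = ab.
f_3 = -12ab - 1/2b^2 + 1/5a + 6b - 1/5, LT = ab.

S(f_1,f_2): lcm = a^2b. S = -50/7a^2 + 5/4ab - 3/4b^2 + 50/7a - 9/4b.
  leading term a^2: subtract (25/14)·f_1 from -50/7a^2 + 5/4ab - 3/4b^2 + 50/7a - 9/4b → 5/4ab - 3/4b^2 + 225/14a - 213/28b - 225/14
  leading term ab: subtract (25/28)·f_2 from 5/4ab - 3/4b^2 + 225/14a - 213/28b - 225/14 → -3/4b^2 + 50/7a - 213/28b - 50/7
  leading term b^2: no divisor's leading term divides it; move -3/4b^2 to the remainder.
  leading term a: no divisor's leading term divides it; move 50/7a to the remainder.
  leading term b: no divisor's leading term divides it; move -213/28b to the remainder.
  leading term 1: no divisor's leading term divides it; move -50/7 to the remainder.
  remainder -3/4b^2 + 50/7a - 213/28b - 50/7 ≠ 0; add h_4 = -3/4b^2 + 50/7a - 213/28b - 50/7 to the basis.

S(f_1,f_3): lcm = a^2b. S = -1/24ab^2 + 1/60a^2 + 7/4ab - 3/4b^2 - 1/60a - 9/4b.
  leading term ab^2: subtract (-5/168b)·f_2 from -1/24ab^2 + 1/60a^2 + 7/4ab - 3/4b^2 - 1/60a - 9/4b → 1/60a^2 + 43/21ab - 3/4b^2 - 1/60a - 107/42b
  leading term a^2: subtract (-1/240)·f_1 from 1/60a^2 + 43/21ab - 3/4b^2 - 1/60a - 107/42b → 43/21ab - 3/4b^2 - 3/80a - 4259/1680b + 3/80
  leading term ab: subtract (215/147)·f_2 from 43/21ab - 3/4b^2 - 3/80a - 4259/1680b + 3/80 → -3/4b^2 - 172441/11760a - 4259/1680b + 172441/11760
  leading term b^2: subtract (1)·h_4 from -3/4b^2 - 172441/11760a - 4259/1680b + 172441/11760 → -256441/11760a + 8521/1680b + 256441/11760
  leading term a: no divisor's leading term divides it; move -256441/11760a to the remainder.
  leading term b: no divisor's leading term divides it; move 8521/1680b to the remainder.
  leading term 1: no divisor's leading term divides it; move 256441/11760 to the remainder.
  remainder -256441/11760a + 8521/1680b + 256441/11760 ≠ 0; add h_5 = -256441/11760a + 8521/1680b + 256441/11760 to the basis.

S(f_2,f_3): lcm = ab. S = -1/24b^2 + 3007/420a + 1/2b - 3007/420.
  leading term b^2: subtract (1/18)·h_4 from -1/24b^2 + 3007/420a + 1/2b - 3007/420 → 8521/1260a + 155/168b - 8521/1260
  leading term a: subtract (-238588/769323)·h_5 from 8521/1260a + 155/168b - 8521/1260 → 1612729499/646231320b
  leading term b: no divisor's leading term divides it; move 1612729499/646231320b to the remainder.
  remainder 1612729499/646231320b ≠ 0; add h_6 = 1612729499/646231320b to the basis.

The other S-polynomials (S(f_1,h_4), S(f_2,h_4), S(f_3,h_4), S(f_1,h_5), S(f_2,h_5), S(f_3,h_5), S(h_4,h_5), S(f_1,h_6), S(f_2,h_6), S(f_3,h_6), S(h_4,h_6), S(h_5,h_6)) all reduce to 0 modulo the current basis, so we have a Gröbner basis.
Inter-reduce: drop elements whose leading term is divisible by another's, tail-reduce, and make monic.
Reduced Gröbner basis: {a - 1, b}.
Label its elements g_1 = a - 1, g_2 = b.

Reduce p = 4ab + a - 2b + 7 modulo G:
  leading term ab: subtract (4b)·g_1 from 4ab + a - 2b + 7 → a + 2b + 7
  leading term a: subtract (1)·g_1 from a + 2b + 7 → 2b + 8
  leading term b: subtract (2)·g_2 from 2b + 8 → 8
  leading term 1: no divisor's leading term divides it; move 8 to the remainder.
  normal form = 8.
The normal form is nonzero, so p ∉ I. Since p minus its normal form lies in I, I + (p) = I + (r) where r = 8; decide whether this ideal is the whole ring.
Here r = 8 is a nonzero constant, hence a unit: 1 ∈ I + (p), the Gröbner basis of I + (p) is {1}, and the enlarged system has no common solution — adjoining p is inconsistent.

Adjoining 4ab + a - 2b + 7 makes the ideal the whole ring: the system is inconsistent.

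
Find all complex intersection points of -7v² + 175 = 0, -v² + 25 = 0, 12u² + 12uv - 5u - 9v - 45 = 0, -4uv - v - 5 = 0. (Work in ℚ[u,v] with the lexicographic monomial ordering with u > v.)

{(0, -5)}

Compute a lex Gröbner basis by Buchberger's algorithm.
f_1 = -7v² + 175, LT = v².
f_2 = -v² + 25, LT = v².
f_3 = 12u² + 12uv - 5u - 9v - 45, LT = u².
f_4 = -4uv - v - 5, LT = uv.

S(f_1,f_4): lcm = uv². S = -25u - ¼v² - 5/4v.
  leading term u: no divisor's leading term divides it; move -25u to the remainder.
  leading term v²: subtract (1/28)·f_1 from -¼v² - 5/4v → -5/4v - 25/4
  leading term v: no divisor's leading term divides it; move -5/4v to the remainder.
  leading term 1: no divisor's leading term divides it; move -25/4 to the remainder.
  remainder -25u - 5/4v - 25/4 ≠ 0; add h_5 = -25u - 5/4v - 25/4 to the basis.

S(f_3,f_4): lcm = u²v. S = uv² - ⅔uv - 5/4u - ¾v² - 15/4v.
  leading term uv²: subtract (-1/7u)·f_1 from uv² - ⅔uv - 5/4u - ¾v² - 15/4v → -⅔uv + 95/4u - ¾v² - 15/4v
  leading term uv: subtract (⅙)·f_4 from -⅔uv + 95/4u - ¾v² - 15/4v → 95/4u - ¾v² - 43/12v + ⅚
  leading term u: subtract (-19/20)·h_5 from 95/4u - ¾v² - 43/12v + ⅚ → -¾v² - 229/48v - 245/48
  leading term v²: subtract (3/28)·f_1 from -¾v² - 229/48v - 245/48 → -229/48v - 1145/48
  leading term v: no divisor's leading term divides it; move -229/48v to the remainder.
  leading term 1: no divisor's leading term divides it; move -1145/48 to the remainder.
  remainder -229/48v - 1145/48 ≠ 0; add h_6 = -229/48v - 1145/48 to the basis.

The other S-polynomials (S(f_1,f_2), S(f_1,f_3), S(f_2,f_3), S(f_2,f_4), S(f_1,h_5), S(f_2,h_5), S(f_3,h_5), S(f_4,h_5), S(f_1,h_6), S(f_2,h_6), S(f_3,h_6), S(f_4,h_6), S(h_5,h_6)) all reduce to 0 modulo the current basis, so we have a Gröbner basis.
Inter-reduce: drop elements whose leading term is divisible by another's, tail-reduce, and make monic.
Reduced Gröbner basis: {u, v + 5}.

The lex basis is triangular: the last element involves only v. Solving v + 5 = 0 gives v ∈ {-5}; substituting each value into the earlier elements determines the remaining variables.
  v = -5: the earlier basis element becomes u = 0, giving u = 0 — point (0, -5).
Each listed point satisfies every original equation (direct substitution).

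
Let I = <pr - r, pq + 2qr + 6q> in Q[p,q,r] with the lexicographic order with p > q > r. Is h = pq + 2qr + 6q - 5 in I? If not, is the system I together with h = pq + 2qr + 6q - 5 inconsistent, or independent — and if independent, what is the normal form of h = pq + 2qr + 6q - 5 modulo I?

Adjoining pq + 2qr + 6q - 5 makes the ideal the whole ring: the system is inconsistent.

First compute the reduced Gröbner basis of I by Buchberger's algorithm.
f_1 = pr - r, LT = pr.
f_2 = pq + 2qr + 6q, LT = pq.

S(f_1,f_2): lcm = pqr. S = -2qr^{2} - 7qr.
  leading term qr^{2}: no divisor's leading term divides it; move -2qr^{2} to the remainder.
  leading term qr: no divisor's leading term divides it; move -7qr to the remainder.
  remainder -2qr^{2} - 7qr ≠ 0; add k_3 = -2qr^{2} - 7qr to the basis.

S(f_1,k_3): lcm = pqr^{2}. S = -\tfrac{7}{2}pqr - qr^{2}.
  leading term pqr: subtract (-\tfrac{7}{2}q)·f_1 from -\tfrac{7}{2}pqr - qr^{2} → -qr^{2} - \tfrac{7}{2}qr
  leading term qr^{2}: subtract (\tfrac{1}{2})·k_3 from -qr^{2} - \tfrac{7}{2}qr → 0
  remainder 0.

S(f_2,k_3): lcm = pqr^{2}. S = -\tfrac{7}{2}pqr + 2qr^{3} + 6qr^{2}.
  leading term pqr: subtract (-\tfrac{7}{2}q)·f_1 from -\tfrac{7}{2}pqr + 2qr^{3} + 6qr^{2} → 2qr^{3} + 6qr^{2} - \tfrac{7}{2}qr
  leading term qr^{3}: subtract (-r)·k_3 from 2qr^{3} + 6qr^{2} - \tfrac{7}{2}qr → -qr^{2} - \tfrac{7}{2}qr
  leading term qr^{2}: subtract (\tfrac{1}{2})·k_3 from -qr^{2} - \tfrac{7}{2}qr → 0
  remainder 0.

Every S-polynomial of the final basis reduces to 0, so we have a Gröbner basis.
Inter-reduce: drop elements whose leading term is divisible by another's, tail-reduce, and make monic.
Reduced Gröbner basis: {pq + 2qr + 6q, pr - r, qr^{2} + \tfrac{7}{2}qr}.
Label its elements g_1 = pq + 2qr + 6q, g_2 = pr - r, g_3 = qr^{2} + \tfrac{7}{2}qr.

Reduce h = pq + 2qr + 6q - 5 modulo G:
  leading term pq: subtract (1)·g_1 from pq + 2qr + 6q - 5 → -5
  leading term 1: no divisor's leading term divides it; move -5 to the remainder.
  normal form = -5.
The normal form is nonzero, so h ∉ I. Since h minus its normal form lies in I, I + (h) = I + (n) where n = -5; decide whether this ideal is the whole ring.
Here n = -5 is a nonzero constant, hence a unit: 1 ∈ I + (h), the Gröbner basis of I + (h) is {1}, and the enlarged system has no common solution — adjoining h is inconsistent.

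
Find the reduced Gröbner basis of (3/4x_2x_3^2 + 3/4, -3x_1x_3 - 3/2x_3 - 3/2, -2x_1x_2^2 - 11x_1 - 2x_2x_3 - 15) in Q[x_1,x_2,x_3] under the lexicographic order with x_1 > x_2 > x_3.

G = {x_1 + 19/4x_3^4 - 15/4x_3^3, x_2 - 19/2x_3^4 + 17x_3^3 - 15/2x_3^2 + 1, x_3^5 - 15/19x_3^4 - 2/19x_3 - 2/19}

The reduced Gröbner basis is the canonical form of the ideal for this ordering.

f_1 = 3/4x_2x_3^2 + 3/4, LT = x_2x_3^2.
f_2 = -3x_1x_3 - 3/2x_3 - 3/2, LT = x_1x_3.
f_3 = -2x_1x_2^2 - 11x_1 - 2x_2x_3 - 15, LT = x_1x_2^2.

S(f_1,f_2): lcm = x_1x_2x_3^2. S = x_1 - 1/2x_2x_3^2 - 1/2x_2x_3.
  leading term x_1: no divisor's leading term divides it; move x_1 to the remainder.
  leading term x_2x_3^2: subtract (-2/3)·f_1 from -1/2x_2x_3^2 - 1/2x_2x_3 → -1/2x_2x_3 + 1/2
  leading term x_2x_3: no divisor's leading term divides it; move -1/2x_2x_3 to the remainder.
  leading term 1: no divisor's leading term divides it; move 1/2 to the remainder.
  remainder x_1 - 1/2x_2x_3 + 1/2 ≠ 0; add g_4 = x_1 - 1/2x_2x_3 + 1/2 to the basis.

S(f_1,f_3): lcm = x_1x_2^2x_3^2. S = x_1x_2 - 11/2x_1x_3^2 - x_2x_3^3 - 15/2x_3^2.
  leading term x_1x_2: subtract (x_2)·g_4 from x_1x_2 - 11/2x_1x_3^2 - x_2x_3^3 - 15/2x_3^2 → -11/2x_1x_3^2 + 1/2x_2^2x_3 - x_2x_3^3 - 1/2x_2 - 15/2x_3^2
  leading term x_1x_3^2: subtract (11/6x_3)·f_2 from -11/2x_1x_3^2 + 1/2x_2^2x_3 - x_2x_3^3 - 1/2x_2 - 15/2x_3^2 → 1/2x_2^2x_3 - x_2x_3^3 - 1/2x_2 - 19/4x_3^2 + 11/4x_3
  leading term x_2^2x_3: no divisor's leading term divides it; move 1/2x_2^2x_3 to the remainder.
  leading term x_2x_3^3: subtract (-4/3x_3)·f_1 from -x_2x_3^3 - 1/2x_2 - 19/4x_3^2 + 11/4x_3 → -1/2x_2 - 19/4x_3^2 + 15/4x_3
  leading term x_2: no divisor's leading term divides it; move -1/2x_2 to the remainder.
  leading term x_3^2: no divisor's leading term divides it; move -19/4x_3^2 to the remainder.
  leading term x_3: no divisor's leading term divides it; move 15/4x_3 to the remainder.
  remainder 1/2x_2^2x_3 - 1/2x_2 - 19/4x_3^2 + 15/4x_3 ≠ 0; add g_5 = 1/2x_2^2x_3 - 1/2x_2 - 19/4x_3^2 + 15/4x_3 to the basis.

S(f_2,f_3): lcm = x_1x_2^2x_3. S = -11/2x_1x_3 + 1/2x_2^2x_3 + 1/2x_2^2 - x_2x_3^2 - 15/2x_3.
  leading term x_1x_3: subtract (11/6)·f_2 from -11/2x_1x_3 + 1/2x_2^2x_3 + 1/2x_2^2 - x_2x_3^2 - 15/2x_3 → 1/2x_2^2x_3 + 1/2x_2^2 - x_2x_3^2 - 19/4x_3 + 11/4
  leading term x_2^2x_3: subtract (1)·g_5 from 1/2x_2^2x_3 + 1/2x_2^2 - x_2x_3^2 - 19/4x_3 + 11/4 → 1/2x_2^2 - x_2x_3^2 + 1/2x_2 + 19/4x_3^2 - 17/2x_3 + 11/4
  leading term x_2^2: no divisor's leading term divides it; move 1/2x_2^2 to the remainder.
  leading term x_2x_3^2: subtract (-4/3)·f_1 from -x_2x_3^2 + 1/2x_2 + 19/4x_3^2 - 17/2x_3 + 11/4 → 1/2x_2 + 19/4x_3^2 - 17/2x_3 + 15/4
  leading term x_2: no divisor's leading term divides it; move 1/2x_2 to the remainder.
  leading term x_3^2: no divisor's leading term divides it; move 19/4x_3^2 to the remainder.
  leading term x_3: no divisor's leading term divides it; move -17/2x_3 to the remainder.
  leading term 1: no divisor's leading term divides it; move 15/4 to the remainder.
  remainder 1/2x_2^2 + 1/2x_2 + 19/4x_3^2 - 17/2x_3 + 15/4 ≠ 0; add g_6 = 1/2x_2^2 + 1/2x_2 + 19/4x_3^2 - 17/2x_3 + 15/4 to the basis.

S(f_1,g_5): lcm = x_2^2x_3^2. S = x_2x_3 + x_2 + 19/2x_3^3 - 15/2x_3^2.
  leading term x_2x_3: no divisor's leading term divides it; move x_2x_3 to the remainder.
  leading term x_2: no divisor's leading term divides it; move x_2 to the remainder.
  leading term x_3^3: no divisor's leading term divides it; move 19/2x_3^3 to the remainder.
  leading term x_3^2: no divisor's leading term divides it; move -15/2x_3^2 to the remainder.
  remainder x_2x_3 + x_2 + 19/2x_3^3 - 15/2x_3^2 ≠ 0; add g_7 = x_2x_3 + x_2 + 19/2x_3^3 - 15/2x_3^2 to the basis.

S(f_1,g_6): lcm = x_2^2x_3^2. S = -x_2x_3^2 + x_2 - 19/2x_3^4 + 17x_3^3 - 15/2x_3^2.
  leading term x_2x_3^2: subtract (-4/3)·f_1 from -x_2x_3^2 + x_2 - 19/2x_3^4 + 17x_3^3 - 15/2x_3^2 → x_2 - 19/2x_3^4 + 17x_3^3 - 15/2x_3^2 + 1
  leading term x_2: no divisor's leading term divides it; move x_2 to the remainder.
  leading term x_3^4: no divisor's leading term divides it; move -19/2x_3^4 to the remainder.
  leading term x_3^3: no divisor's leading term divides it; move 17x_3^3 to the remainder.
  leading term x_3^2: no divisor's leading term divides it; move -15/2x_3^2 to the remainder.
  leading term 1: no divisor's leading term divides it; move 1 to the remainder.
  remainder x_2 - 19/2x_3^4 + 17x_3^3 - 15/2x_3^2 + 1 ≠ 0; add g_8 = x_2 - 19/2x_3^4 + 17x_3^3 - 15/2x_3^2 + 1 to the basis.

S(f_1,g_8): lcm = x_2x_3^2. S = 19/2x_3^6 - 17x_3^5 + 15/2x_3^4 - x_3^2 + 1.
  leading term x_3^6: no divisor's leading term divides it; move 19/2x_3^6 to the remainder.
  leading term x_3^5: no divisor's leading term divides it; move -17x_3^5 to the remainder.
  leading term x_3^4: no divisor's leading term divides it; move 15/2x_3^4 to the remainder.
  leading term x_3^2: no divisor's leading term divides it; move -x_3^2 to the remainder.
  leading term 1: no divisor's leading term divides it; move 1 to the remainder.
  remainder 19/2x_3^6 - 17x_3^5 + 15/2x_3^4 - x_3^2 + 1 ≠ 0; add g_9 = 19/2x_3^6 - 17x_3^5 + 15/2x_3^4 - x_3^2 + 1 to the basis.

S(g_7,g_8): lcm = x_2x_3. S = x_2 + 19/2x_3^5 - 17x_3^4 + 17x_3^3 - 15/2x_3^2 - x_3.
  leading term x_2: subtract (1)·g_8 from x_2 + 19/2x_3^5 - 17x_3^4 + 17x_3^3 - 15/2x_3^2 - x_3 → 19/2x_3^5 - 15/2x_3^4 - x_3 - 1
  leading term x_3^5: no divisor's leading term divides it; move 19/2x_3^5 to the remainder.
  leading term x_3^4: no divisor's leading term divides it; move -15/2x_3^4 to the remainder.
  leading term x_3: no divisor's leading term divides it; move -x_3 to the remainder.
  leading term 1: no divisor's leading term divides it; move -1 to the remainder.
  remainder 19/2x_3^5 - 15/2x_3^4 - x_3 - 1 ≠ 0; add g_10 = 19/2x_3^5 - 15/2x_3^4 - x_3 - 1 to the basis.

The other S-polynomials (S(f_1,g_4), S(f_2,g_4), S(f_3,g_4), S(f_2,g_5), S(f_3,g_5), S(g_4,g_5), S(f_2,g_6), S(f_3,g_6), S(g_4,g_6), S(g_5,g_6), S(f_1,g_7), S(f_2,g_7), S(f_3,g_7), S(g_4,g_7), S(g_5,g_7), S(g_6,g_7), S(f_2,g_8), S(f_3,g_8), S(g_4,g_8), S(g_5,g_8), S(g_6,g_8), S(f_1,g_9), S(f_2,g_9), S(f_3,g_9), S(g_4,g_9), S(g_5,g_9), S(g_6,g_9), S(g_7,g_9), S(g_8,g_9), S(f_1,g_10), S(f_2,g_10), S(f_3,g_10), S(g_4,g_10), S(g_5,g_10), S(g_6,g_10), S(g_7,g_10), S(g_8,g_10), S(g_9,g_10)) all reduce to 0 modulo the current basis, so we have a Gröbner basis.
Inter-reduce: drop elements whose leading term is divisible by another's, tail-reduce, and make monic.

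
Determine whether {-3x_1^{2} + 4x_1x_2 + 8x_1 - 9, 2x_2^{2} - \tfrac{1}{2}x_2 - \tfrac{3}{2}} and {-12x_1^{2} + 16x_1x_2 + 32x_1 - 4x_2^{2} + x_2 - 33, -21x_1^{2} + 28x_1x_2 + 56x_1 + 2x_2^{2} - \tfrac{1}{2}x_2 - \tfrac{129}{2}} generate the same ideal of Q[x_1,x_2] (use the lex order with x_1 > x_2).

Yes, the ideals are equal.

Equality of ideals is decidable: compute both reduced Gröbner bases (unique for the ordering) and check whether they agree.
Buchberger on the first generating set:
f_1 = -3x_1^{2} + 4x_1x_2 + 8x_1 - 9, LT = x_1^{2}.
f_2 = 2x_2^{2} - \tfrac{1}{2}x_2 - \tfrac{3}{2}, LT = x_2^{2}.

The S-polynomials (S(f_1,f_2)) all reduce to 0 modulo the current basis, so we have a Gröbner basis.
Inter-reduce: drop elements whose leading term is divisible by another's, tail-reduce, and make monic.
Reduced Gröbner basis: {x_1^{2} - \tfrac{4}{3}x_1x_2 - \tfrac{8}{3}x_1 + 3, x_2^{2} - \tfrac{1}{4}x_2 - \tfrac{3}{4}}.

Buchberger on the second generating set:
h_1 = -12x_1^{2} + 16x_1x_2 + 32x_1 - 4x_2^{2} + x_2 - 33, LT = x_1^{2}.
h_2 = -21x_1^{2} + 28x_1x_2 + 56x_1 + 2x_2^{2} - \tfrac{1}{2}x_2 - \tfrac{129}{2}, LT = x_1^{2}.

S(h_1,h_2): lcm = x_1^{2}. S = \tfrac{3}{7}x_2^{2} - \tfrac{3}{28}x_2 - \tfrac{9}{28}.
  leading term x_2^{2}: no divisor's leading term divides it; move \tfrac{3}{7}x_2^{2} to the remainder.
  leading term x_2: no divisor's leading term divides it; move -\tfrac{3}{28}x_2 to the remainder.
  leading term 1: no divisor's leading term divides it; move -\tfrac{9}{28} to the remainder.
  remainder \tfrac{3}{7}x_2^{2} - \tfrac{3}{28}x_2 - \tfrac{9}{28} ≠ 0; add k_3 = \tfrac{3}{7}x_2^{2} - \tfrac{3}{28}x_2 - \tfrac{9}{28} to the basis.

The other S-polynomials (S(h_1,k_3), S(h_2,k_3)) all reduce to 0 modulo the current basis, so we have a Gröbner basis.
Inter-reduce: drop elements whose leading term is divisible by another's, tail-reduce, and make monic.
Reduced Gröbner basis: {x_1^{2} - \tfrac{4}{3}x_1x_2 - \tfrac{8}{3}x_1 + 3, x_2^{2} - \tfrac{1}{4}x_2 - \tfrac{3}{4}}.

These coincide, so the ideals are equal.
The same test decides containment: I ⊆ J iff every generator of I reduces to 0 modulo a Gröbner basis of J.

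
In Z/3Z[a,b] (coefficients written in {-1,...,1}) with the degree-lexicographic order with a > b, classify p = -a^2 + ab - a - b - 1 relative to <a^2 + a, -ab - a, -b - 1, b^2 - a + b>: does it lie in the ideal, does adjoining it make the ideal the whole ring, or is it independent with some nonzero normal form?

First compute the reduced Gröbner basis of I by Buchberger's algorithm.
f_1 = a^2 + a, LT = a^2.
f_2 = -ab - a, LT = ab.
f_3 = -b - 1, LT = b.
f_4 = b^2 - a + b, LT = b^2.

S(f_2,f_4): lcm = ab^2. S = a^2.
  leading term a^2: subtract (1)·f_1 from a^2 → -a
  leading term a: no divisor's leading term divides it; move -a to the remainder.
  remainder -a ≠ 0; add h_5 = -a to the basis.

The other S-polynomials (S(f_1,f_2), S(f_1,f_3), S(f_1,f_4), S(f_2,f_3), S(f_3,f_4), S(f_1,h_5), S(f_2,h_5), S(f_3,h_5), S(f_4,h_5)) all reduce to 0 modulo the current basis, so we have a Gröbner basis.
Inter-reduce: drop elements whose leading term is divisible by another's, tail-reduce, and make monic.
Reduced Gröbner basis: {a, b + 1}.
Label its elements g_1 = a, g_2 = b + 1.

Reduce p = -a^2 + ab - a - b - 1 modulo G:
  leading term a^2: subtract (-a)·g_1 from -a^2 + ab - a - b - 1 → ab - a - b - 1
  leading term ab: subtract (b)·g_1 from ab - a - b - 1 → -a - b - 1
  leading term a: subtract (-1)·g_1 from -a - b - 1 → -b - 1
  leading term b: subtract (-1)·g_2 from -b - 1 → 0
  normal form = 0.
Since the normal form is 0, p ∈ I.

The remainder on division by a Gröbner basis is unique — it is the normal form.

-a^2 + ab - a - b - 1 lies in I (it reduces to 0).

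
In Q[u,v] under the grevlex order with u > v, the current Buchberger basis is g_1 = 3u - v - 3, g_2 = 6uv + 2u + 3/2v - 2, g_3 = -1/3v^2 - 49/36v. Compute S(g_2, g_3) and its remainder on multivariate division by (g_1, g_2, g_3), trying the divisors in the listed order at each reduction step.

S(g_2, g_3) = -15/4uv + 1/4v^2 - 1/3v; remainder on division = 0.

lcm(LM(g_2), LM(g_3)) = uv^2.
S = (lcm/LT(g_2))·g_2 − (lcm/LT(g_3))·g_3 = -15/4uv + 1/4v^2 - 1/3v.
Reduce S modulo (g_1, g_2, g_3) in that order:
  leading term uv: subtract (-5/4v)·g_1 from -15/4uv + 1/4v^2 - 1/3v → -v^2 - 49/12v
  leading term v^2: subtract (3)·g_3 from -v^2 - 49/12v → 0
The remainder is 0, so this S-polynomial contributes no new basis element.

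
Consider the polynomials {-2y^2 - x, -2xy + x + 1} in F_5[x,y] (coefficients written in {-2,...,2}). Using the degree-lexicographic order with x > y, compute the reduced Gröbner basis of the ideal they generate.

G = {x^2 - 2x + y - 2, xy + 2x + 2, y^2 - 2x}

This is the nonlinear analogue of row-reducing a linear system.

f_1 = -2y^2 - x, LT = y^2.
f_2 = -2xy + x + 1, LT = xy.

S(f_1,f_2): lcm = xy^2. S = -2x^2 - 2xy - 2y.
  leading term x^2: no divisor's leading term divides it; move -2x^2 to the remainder.
  leading term xy: subtract (1)·f_2 from -2xy - 2y → -x - 2y - 1
  leading term x: no divisor's leading term divides it; move -x to the remainder.
  leading term y: no divisor's leading term divides it; move -2y to the remainder.
  leading term 1: no divisor's leading term divides it; move -1 to the remainder.
  remainder -2x^2 - x - 2y - 1 ≠ 0; add g_3 = -2x^2 - x - 2y - 1 to the basis.

The other S-polynomials (S(f_1,g_3), S(f_2,g_3)) all reduce to 0 modulo the current basis, so we have a Gröbner basis.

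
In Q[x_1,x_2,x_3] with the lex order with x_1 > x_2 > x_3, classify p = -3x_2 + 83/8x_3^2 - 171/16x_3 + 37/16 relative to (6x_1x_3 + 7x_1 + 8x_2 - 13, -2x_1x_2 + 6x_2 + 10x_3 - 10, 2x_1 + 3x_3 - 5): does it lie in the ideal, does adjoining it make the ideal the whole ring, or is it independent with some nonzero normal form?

Adjoining -3x_2 + 83/8x_3^2 - 171/16x_3 + 37/16 makes the ideal the whole ring: the system is inconsistent.

First compute the reduced Gröbner basis of I by Buchberger's algorithm.
f_1 = 6x_1x_3 + 7x_1 + 8x_2 - 13, LT = x_1x_3.
f_2 = -2x_1x_2 + 6x_2 + 10x_3 - 10, LT = x_1x_2.
f_3 = 2x_1 + 3x_3 - 5, LT = x_1.

S(f_1,f_2): lcm = x_1x_2x_3. S = 7/6x_1x_2 + 4/3x_2^2 + 3x_2x_3 - 13/6x_2 + 5x_3^2 - 5x_3.
  leading term x_1x_2: subtract (-7/12)·f_2 from 7/6x_1x_2 + 4/3x_2^2 + 3x_2x_3 - 13/6x_2 + 5x_3^2 - 5x_3 → 4/3x_2^2 + 3x_2x_3 + 4/3x_2 + 5x_3^2 + 5/6x_3 - 35/6
  leading term x_2^2: no divisor's leading term divides it; move 4/3x_2^2 to the remainder.
  leading term x_2x_3: no divisor's leading term divides it; move 3x_2x_3 to the remainder.
  leading term x_2: no divisor's leading term divides it; move 4/3x_2 to the remainder.
  leading term x_3^2: no divisor's leading term divides it; move 5x_3^2 to the remainder.
  leading term x_3: no divisor's leading term divides it; move 5/6x_3 to the remainder.
  leading term 1: no divisor's leading term divides it; move -35/6 to the remainder.
  remainder 4/3x_2^2 + 3x_2x_3 + 4/3x_2 + 5x_3^2 + 5/6x_3 - 35/6 ≠ 0; add h_4 = 4/3x_2^2 + 3x_2x_3 + 4/3x_2 + 5x_3^2 + 5/6x_3 - 35/6 to the basis.

S(f_1,f_3): lcm = x_1x_3. S = 7/6x_1 + 4/3x_2 - 3/2x_3^2 + 5/2x_3 - 13/6.
  leading term x_1: subtract (7/12)·f_3 from 7/6x_1 + 4/3x_2 - 3/2x_3^2 + 5/2x_3 - 13/6 → 4/3x_2 - 3/2x_3^2 + 3/4x_3 + 3/4
  leading term x_2: no divisor's leading term divides it; move 4/3x_2 to the remainder.
  leading term x_3^2: no divisor's leading term divides it; move -3/2x_3^2 to the remainder.
  leading term x_3: no divisor's leading term divides it; move 3/4x_3 to the remainder.
  leading term 1: no divisor's leading term divides it; move 3/4 to the remainder.
  remainder 4/3x_2 - 3/2x_3^2 + 3/4x_3 + 3/4 ≠ 0; add h_5 = 4/3x_2 - 3/2x_3^2 + 3/4x_3 + 3/4 to the basis.

S(f_2,f_3): lcm = x_1x_2. S = -3/2x_2x_3 - 1/2x_2 - 5x_3 + 5.
  leading term x_2x_3: subtract (-9/8x_3)·h_5 from -3/2x_2x_3 - 1/2x_2 - 5x_3 + 5 → -1/2x_2 - 27/16x_3^3 + 27/32x_3^2 - 133/32x_3 + 5
  leading term x_2: subtract (-3/8)·h_5 from -1/2x_2 - 27/16x_3^3 + 27/32x_3^2 - 133/32x_3 + 5 → -27/16x_3^3 + 9/32x_3^2 - 31/8x_3 + 169/32
  leading term x_3^3: no divisor's leading term divides it; move -27/16x_3^3 to the remainder.
  leading term x_3^2: no divisor's leading term divides it; move 9/32x_3^2 to the remainder.
  leading term x_3: no divisor's leading term divides it; move -31/8x_3 to the remainder.
  leading term 1: no divisor's leading term divides it; move 169/32 to the remainder.
  remainder -27/16x_3^3 + 9/32x_3^2 - 31/8x_3 + 169/32 ≠ 0; add h_6 = -27/16x_3^3 + 9/32x_3^2 - 31/8x_3 + 169/32 to the basis.

The other S-polynomials (S(f_1,h_4), S(f_2,h_4), S(f_3,h_4), S(f_1,h_5), S(f_2,h_5), S(f_3,h_5), S(h_4,h_5), S(f_1,h_6), S(f_2,h_6), S(f_3,h_6), S(h_4,h_6), S(h_5,h_6)) all reduce to 0 modulo the current basis, so we have a Gröbner basis.
Inter-reduce: drop elements whose leading term is divisible by another's, tail-reduce, and make monic.
Reduced Gröbner basis: {x_1 + 3/2x_3 - 5/2, x_2 - 9/8x_3^2 + 9/16x_3 + 9/16, x_3^3 - 1/6x_3^2 + 62/27x_3 - 169/54}.
Label its elements g_1 = x_1 + 3/2x_3 - 5/2, g_2 = x_2 - 9/8x_3^2 + 9/16x_3 + 9/16, g_3 = x_3^3 - 1/6x_3^2 + 62/27x_3 - 169/54.

Reduce p = -3x_2 + 83/8x_3^2 - 171/16x_3 + 37/16 modulo G:
  leading term x_2: subtract (-3)·g_2 from -3x_2 + 83/8x_3^2 - 171/16x_3 + 37/16 → 7x_3^2 - 9x_3 + 4
  leading term x_3^2: no divisor's leading term divides it; move 7x_3^2 to the remainder.
  leading term x_3: no divisor's leading term divides it; move -9x_3 to the remainder.
  leading term 1: no divisor's leading term divides it; move 4 to the remainder.
  normal form = 7x_3^2 - 9x_3 + 4.
The normal form is nonzero, so p ∉ I. Since p minus its normal form lies in I, I + (p) = I + (r) where r = 7x_3^2 - 9x_3 + 4; decide whether this ideal is the whole ring.
Run Buchberger on G together with r (pairs among the g_i already reduce to 0 since G is a Gröbner basis):
g_1 = x_1 + 3/2x_3 - 5/2, LT = x_1.
g_2 = x_2 - 9/8x_3^2 + 9/16x_3 + 9/16, LT = x_2.
g_3 = x_3^3 - 1/6x_3^2 + 62/27x_3 - 169/54, LT = x_3^3.
r = 7x_3^2 - 9x_3 + 4, LT = x_3^2.

S(g_3,r): lcm = x_3^3. S = 47/42x_3^2 + 326/189x_3 - 169/54.
  leading term x_3^2: subtract (47/294)·r from 47/42x_3^2 + 326/189x_3 - 169/54 → 8371/2646x_3 - 9973/2646
  leading term x_3: no divisor's leading term divides it; move 8371/2646x_3 to the remainder.
  leading term 1: no divisor's leading term divides it; move -9973/2646 to the remainder.
  remainder 8371/2646x_3 - 9973/2646 ≠ 0; add m_5 = 8371/2646x_3 - 9973/2646 to the basis.

S(g_3,m_5): lcm = x_3^3. S = 51467/50226x_3^2 + 62/27x_3 - 169/54.
  leading term x_3^2: subtract (51467/351582)·r from 51467/50226x_3^2 + 62/27x_3 - 169/54 → 11434855/3164238x_3 - 11755705/3164238
  leading term x_3: subtract (80043985/70073641)·m_5 from 11434855/3164238x_3 - 11755705/3164238 → 41356620/70073641
  leading term 1: no divisor's leading term divides it; move 41356620/70073641 to the remainder.
  remainder 41356620/70073641 ≠ 0; add m_6 = 41356620/70073641 to the basis.

The other S-polynomials (S(g_1,g_2), S(g_1,g_3), S(g_1,r), S(g_2,g_3), S(g_2,r), S(g_1,m_5), S(g_2,m_5), S(r,m_5), S(g_1,m_6), S(g_2,m_6), S(g_3,m_6), S(r,m_6), S(m_5,m_6)) all reduce to 0 modulo the current basis, so we have a Gröbner basis.
Inter-reduce: drop elements whose leading term is divisible by another's, tail-reduce, and make monic.
Reduced Gröbner basis: {1}.
The reduced Gröbner basis of I + (p) is {1}: the ideal is the whole ring, so the enlarged system has no common solution — adjoining p is inconsistent.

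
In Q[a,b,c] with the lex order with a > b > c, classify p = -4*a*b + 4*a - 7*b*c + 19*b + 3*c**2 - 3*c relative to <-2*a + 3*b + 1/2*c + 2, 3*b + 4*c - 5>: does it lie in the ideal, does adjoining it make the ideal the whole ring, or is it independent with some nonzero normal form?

-4*a*b + 4*a - 7*b*c + 19*b + 3*c**2 - 3*c is independent of I; its normal form modulo I is 3*c**2 - 50/3*c + 67/3.

First compute the reduced Gröbner basis of I by Buchberger's algorithm.
f_1 = -2*a + 3*b + 1/2*c + 2, LT = a.
f_2 = 3*b + 4*c - 5, LT = b.

S(f_1,f_2): leading monomials are coprime, so the S-polynomial reduces to 0 (Buchberger's first criterion).
Every S-polynomial of the final basis reduces to 0, so we have a Gröbner basis.
Inter-reduce: drop elements whose leading term is divisible by another's, tail-reduce, and make monic.
Reduced Gröbner basis: {a + 7/4*c - 7/2, b + 4/3*c - 5/3}.
Label its elements g_1 = a + 7/4*c - 7/2, g_2 = b + 4/3*c - 5/3.

Reduce p = -4*a*b + 4*a - 7*b*c + 19*b + 3*c**2 - 3*c modulo G:
  leading term a*b: subtract (-4*b)·g_1 from -4*a*b + 4*a - 7*b*c + 19*b + 3*c**2 - 3*c → 4*a + 5*b + 3*c**2 - 3*c
  leading term a: subtract (4)·g_1 from 4*a + 5*b + 3*c**2 - 3*c → 5*b + 3*c**2 - 10*c + 14
  leading term b: subtract (5)·g_2 from 5*b + 3*c**2 - 10*c + 14 → 3*c**2 - 50/3*c + 67/3
  leading term c**2: no divisor's leading term divides it; move 3*c**2 to the remainder.
  leading term c: no divisor's leading term divides it; move -50/3*c to the remainder.
  leading term 1: no divisor's leading term divides it; move 67/3 to the remainder.
  normal form = 3*c**2 - 50/3*c + 67/3.
The normal form is nonzero, so p ∉ I. Since p minus its normal form lies in I, I + (p) = I + (r) where r = 3*c**2 - 50/3*c + 67/3; decide whether this ideal is the whole ring.
Run Buchberger on G together with r (pairs among the g_i already reduce to 0 since G is a Gröbner basis):
g_1 = a + 7/4*c - 7/2, LT = a.
g_2 = b + 4/3*c - 5/3, LT = b.
r = 3*c**2 - 50/3*c + 67/3, LT = c**2.

S(g_1,g_2): leading monomials are coprime, so the S-polynomial reduces to 0 (Buchberger's first criterion).
S(g_1,r): leading monomials are coprime, so the S-polynomial reduces to 0 (Buchberger's first criterion).
S(g_2,r): leading monomials are coprime, so the S-polynomial reduces to 0 (Buchberger's first criterion).
Every S-polynomial of the final basis reduces to 0, so we have a Gröbner basis.
Inter-reduce: drop elements whose leading term is divisible by another's, tail-reduce, and make monic.
Reduced Gröbner basis: {a + 7/4*c - 7/2, b + 4/3*c - 5/3, c**2 - 50/9*c + 67/9}.
The reduced Gröbner basis of I + (p) is {a + 7/4*c - 7/2, b + 4/3*c - 5/3, c**2 - 50/9*c + 67/9} ≠ {1}, a proper ideal, so the enlarged system stays consistent: p is independent of I, with normal form 3*c**2 - 50/3*c + 67/3.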